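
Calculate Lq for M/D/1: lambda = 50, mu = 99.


M/D/1: Lq = rho^2 / (2*(1-rho)) where rho = 50/99; Lq = 0.26

0.26


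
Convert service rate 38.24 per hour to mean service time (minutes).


Mean service time = 60/mu = 60/38.24 = 1.57 minutes

1.57 minutes


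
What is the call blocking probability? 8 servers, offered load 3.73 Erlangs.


B(N,A) = (A^N/N!) / sum(A^k/k!, k=0..N) with N=8, A=3.73 = 0.0226

0.0226


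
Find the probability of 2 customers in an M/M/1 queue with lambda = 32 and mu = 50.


rho = 32/50; P(n) = (1-rho)*rho^n = (1-32/50)*(32/50)^2 = 0.1475

0.1475


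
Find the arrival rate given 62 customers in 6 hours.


lambda = total arrivals / time = 62 / 6 = 10.33 per hour

10.33 per hour


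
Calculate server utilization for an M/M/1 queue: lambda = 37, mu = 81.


rho = lambda/mu = 37/81 = 0.4568

0.4568


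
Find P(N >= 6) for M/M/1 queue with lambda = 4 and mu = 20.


P(N >= 6) = rho^6 = (4/20)^6 = 0.0001

0.0001


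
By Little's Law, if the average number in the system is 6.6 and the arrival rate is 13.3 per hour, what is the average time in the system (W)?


W = L / lambda = 6.6 / 13.3 = 0.4962 hours

0.4962 hours


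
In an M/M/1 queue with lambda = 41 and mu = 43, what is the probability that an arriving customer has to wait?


P(wait) = rho = lambda/mu = 41/43 = 0.9535

0.9535


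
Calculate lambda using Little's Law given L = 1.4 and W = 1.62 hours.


lambda = L / W = 1.4 / 1.62 = 0.86 per hour

0.86 per hour


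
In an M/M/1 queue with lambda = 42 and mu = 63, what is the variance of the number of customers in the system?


rho = 42/63; Var(N) = rho/(1-rho)^2 = 6.0

6.0


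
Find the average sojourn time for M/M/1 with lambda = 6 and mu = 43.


W = 1/(mu - lambda) = 1/(43 - 6) = 0.027 hours

0.027 hours


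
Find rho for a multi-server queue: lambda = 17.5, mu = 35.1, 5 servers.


rho = lambda / (c * mu) = 17.5 / (5 * 35.1) = 0.0997

0.0997


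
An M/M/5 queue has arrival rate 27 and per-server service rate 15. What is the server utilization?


rho = lambda/(c*mu) = 27/(5*15) = 0.36

0.36


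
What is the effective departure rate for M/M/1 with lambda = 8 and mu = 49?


For a stable queue (lambda < mu), throughput = lambda = 8 per hour

8 per hour


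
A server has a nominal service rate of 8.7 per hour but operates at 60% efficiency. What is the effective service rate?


Effective rate = mu * efficiency = 8.7 * 0.6 = 5.22 per hour

5.22 per hour


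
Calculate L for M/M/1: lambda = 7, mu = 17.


rho = 7/17; L = rho/(1-rho) = 0.7

0.7


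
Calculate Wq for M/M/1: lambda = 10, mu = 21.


rho = 10/21; Wq = rho/(mu - lambda) = 0.0433 hours

0.0433 hours


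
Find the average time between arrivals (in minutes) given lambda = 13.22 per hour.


Mean interarrival time = 60/lambda = 60/13.22 = 4.54 minutes

4.54 minutes


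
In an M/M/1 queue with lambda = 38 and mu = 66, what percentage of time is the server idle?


Idle fraction = (1 - rho) * 100 = (1 - 38/66) * 100 = 42.4%

42.4%


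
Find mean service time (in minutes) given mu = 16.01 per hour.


Mean service time = 60/mu = 60/16.01 = 3.75 minutes

3.75 minutes


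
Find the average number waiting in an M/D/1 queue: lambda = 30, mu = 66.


M/D/1: Lq = rho^2 / (2*(1-rho)) where rho = 30/66; Lq = 0.19

0.19


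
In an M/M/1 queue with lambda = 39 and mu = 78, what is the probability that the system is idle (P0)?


P0 = 1 - rho = 1 - 39/78 = 0.5

0.5


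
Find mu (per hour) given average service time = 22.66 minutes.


mu = 60 / avg_service_time = 60 / 22.66 = 2.65 per hour

2.65 per hour


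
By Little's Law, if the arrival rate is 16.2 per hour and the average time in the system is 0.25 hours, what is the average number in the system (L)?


L = lambda * W = 16.2 * 0.25 = 4.05

4.05


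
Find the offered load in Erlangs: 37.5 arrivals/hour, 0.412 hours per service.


Offered load a = lambda * E[S] = 37.5 * 0.412 = 15.45 Erlangs

15.45 Erlangs


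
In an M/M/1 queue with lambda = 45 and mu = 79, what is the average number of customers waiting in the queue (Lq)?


rho = 45/79; Lq = rho^2/(1-rho) = 0.75

0.75


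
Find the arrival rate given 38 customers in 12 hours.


lambda = total arrivals / time = 38 / 12 = 3.17 per hour

3.17 per hour


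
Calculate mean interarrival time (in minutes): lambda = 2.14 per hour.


Mean interarrival time = 60/lambda = 60/2.14 = 28.04 minutes

28.04 minutes


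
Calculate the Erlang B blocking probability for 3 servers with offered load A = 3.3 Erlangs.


B(N,A) = (A^N/N!) / sum(A^k/k!, k=0..N) with N=3, A=3.3 = 0.3807

0.3807


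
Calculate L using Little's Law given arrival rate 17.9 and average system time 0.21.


L = lambda * W = 17.9 * 0.21 = 3.76

3.76


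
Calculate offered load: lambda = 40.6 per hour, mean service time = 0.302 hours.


Offered load a = lambda * E[S] = 40.6 * 0.302 = 12.26 Erlangs

12.26 Erlangs


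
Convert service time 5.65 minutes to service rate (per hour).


mu = 60 / avg_service_time = 60 / 5.65 = 10.62 per hour

10.62 per hour


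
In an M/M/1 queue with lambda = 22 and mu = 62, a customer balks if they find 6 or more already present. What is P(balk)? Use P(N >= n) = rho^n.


P(N >= 6) = rho^6 = (22/62)^6 = 0.002

0.002


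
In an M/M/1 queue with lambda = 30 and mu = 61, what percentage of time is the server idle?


Idle fraction = (1 - rho) * 100 = (1 - 30/61) * 100 = 50.8%

50.8%


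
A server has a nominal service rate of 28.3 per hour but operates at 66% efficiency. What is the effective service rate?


Effective rate = mu * efficiency = 28.3 * 0.66 = 18.68 per hour

18.68 per hour


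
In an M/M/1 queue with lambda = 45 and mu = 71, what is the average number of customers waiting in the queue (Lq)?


rho = 45/71; Lq = rho^2/(1-rho) = 1.1

1.1


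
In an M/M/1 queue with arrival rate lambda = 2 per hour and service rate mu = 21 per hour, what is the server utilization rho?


rho = lambda/mu = 2/21 = 0.0952

0.0952


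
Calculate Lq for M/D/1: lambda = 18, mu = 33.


M/D/1: Lq = rho^2 / (2*(1-rho)) where rho = 18/33; Lq = 0.33

0.33


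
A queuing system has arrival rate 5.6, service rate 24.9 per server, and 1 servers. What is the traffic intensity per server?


rho = lambda / (c * mu) = 5.6 / (1 * 24.9) = 0.2249

0.2249


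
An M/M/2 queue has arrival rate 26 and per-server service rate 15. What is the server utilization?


rho = lambda/(c*mu) = 26/(2*15) = 0.8667

0.8667


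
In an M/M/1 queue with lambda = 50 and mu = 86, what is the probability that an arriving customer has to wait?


P(wait) = rho = lambda/mu = 50/86 = 0.5814

0.5814


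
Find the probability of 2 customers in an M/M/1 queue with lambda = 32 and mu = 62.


rho = 32/62; P(n) = (1-rho)*rho^n = (1-32/62)*(32/62)^2 = 0.1289

0.1289


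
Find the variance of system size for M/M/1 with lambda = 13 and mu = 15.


rho = 13/15; Var(N) = rho/(1-rho)^2 = 48.75

48.75


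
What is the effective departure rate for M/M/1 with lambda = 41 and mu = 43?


For a stable queue (lambda < mu), throughput = lambda = 41 per hour

41 per hour


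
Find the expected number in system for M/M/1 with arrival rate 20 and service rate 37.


rho = 20/37; L = rho/(1-rho) = 1.18

1.18


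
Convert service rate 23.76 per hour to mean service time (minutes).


Mean service time = 60/mu = 60/23.76 = 2.53 minutes

2.53 minutes


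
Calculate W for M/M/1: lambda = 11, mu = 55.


W = 1/(mu - lambda) = 1/(55 - 11) = 0.0227 hours

0.0227 hours


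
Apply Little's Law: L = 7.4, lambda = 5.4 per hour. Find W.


W = L / lambda = 7.4 / 5.4 = 1.3704 hours

1.3704 hours


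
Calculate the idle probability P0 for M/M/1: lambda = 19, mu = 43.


P0 = 1 - rho = 1 - 19/43 = 0.5581

0.5581


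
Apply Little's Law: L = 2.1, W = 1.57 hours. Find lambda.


lambda = L / W = 2.1 / 1.57 = 1.34 per hour

1.34 per hour


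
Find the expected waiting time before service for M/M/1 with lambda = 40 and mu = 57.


rho = 40/57; Wq = rho/(mu - lambda) = 0.0413 hours

0.0413 hours


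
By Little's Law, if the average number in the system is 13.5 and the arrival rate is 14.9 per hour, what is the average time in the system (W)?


W = L / lambda = 13.5 / 14.9 = 0.906 hours

0.906 hours


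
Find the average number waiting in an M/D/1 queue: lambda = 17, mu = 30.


M/D/1: Lq = rho^2 / (2*(1-rho)) where rho = 17/30; Lq = 0.37

0.37


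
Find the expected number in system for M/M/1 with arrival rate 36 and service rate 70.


rho = 36/70; L = rho/(1-rho) = 1.06

1.06


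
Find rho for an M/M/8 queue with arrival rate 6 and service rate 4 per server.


rho = lambda/(c*mu) = 6/(8*4) = 0.1875

0.1875


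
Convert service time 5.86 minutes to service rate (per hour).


mu = 60 / avg_service_time = 60 / 5.86 = 10.24 per hour

10.24 per hour


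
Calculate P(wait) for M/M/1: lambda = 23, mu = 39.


P(wait) = rho = lambda/mu = 23/39 = 0.5897

0.5897


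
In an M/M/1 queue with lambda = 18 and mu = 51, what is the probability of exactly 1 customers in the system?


rho = 18/51; P(n) = (1-rho)*rho^n = (1-18/51)*(18/51)^1 = 0.2284

0.2284


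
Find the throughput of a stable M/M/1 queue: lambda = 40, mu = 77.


For a stable queue (lambda < mu), throughput = lambda = 40 per hour

40 per hour


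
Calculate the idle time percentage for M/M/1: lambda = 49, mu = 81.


Idle fraction = (1 - rho) * 100 = (1 - 49/81) * 100 = 39.5%

39.5%


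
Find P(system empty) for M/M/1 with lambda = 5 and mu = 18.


P0 = 1 - rho = 1 - 5/18 = 0.7222

0.7222


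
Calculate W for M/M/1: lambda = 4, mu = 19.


W = 1/(mu - lambda) = 1/(19 - 4) = 0.0667 hours

0.0667 hours


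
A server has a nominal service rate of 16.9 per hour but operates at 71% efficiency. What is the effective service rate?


Effective rate = mu * efficiency = 16.9 * 0.71 = 12.0 per hour

12.0 per hour


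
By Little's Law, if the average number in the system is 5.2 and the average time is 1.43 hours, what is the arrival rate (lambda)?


lambda = L / W = 5.2 / 1.43 = 3.64 per hour

3.64 per hour


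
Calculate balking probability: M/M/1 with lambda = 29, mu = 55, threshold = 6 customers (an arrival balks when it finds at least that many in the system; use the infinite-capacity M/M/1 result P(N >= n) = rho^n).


P(N >= 6) = rho^6 = (29/55)^6 = 0.0215

0.0215


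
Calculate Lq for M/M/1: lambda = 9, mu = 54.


rho = 9/54; Lq = rho^2/(1-rho) = 0.03

0.03


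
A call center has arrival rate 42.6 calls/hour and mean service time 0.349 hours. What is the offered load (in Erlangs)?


Offered load a = lambda * E[S] = 42.6 * 0.349 = 14.87 Erlangs

14.87 Erlangs


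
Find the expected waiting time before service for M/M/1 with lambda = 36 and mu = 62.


rho = 36/62; Wq = rho/(mu - lambda) = 0.0223 hours

0.0223 hours


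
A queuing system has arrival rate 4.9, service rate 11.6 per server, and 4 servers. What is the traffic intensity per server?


rho = lambda / (c * mu) = 4.9 / (4 * 11.6) = 0.1056

0.1056


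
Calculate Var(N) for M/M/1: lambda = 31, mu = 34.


rho = 31/34; Var(N) = rho/(1-rho)^2 = 117.11

117.11


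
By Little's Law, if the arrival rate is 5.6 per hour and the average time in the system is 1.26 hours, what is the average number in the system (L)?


L = lambda * W = 5.6 * 1.26 = 7.06

7.06


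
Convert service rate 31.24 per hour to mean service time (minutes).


Mean service time = 60/mu = 60/31.24 = 1.92 minutes

1.92 minutes


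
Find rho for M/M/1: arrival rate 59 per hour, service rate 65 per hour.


rho = lambda/mu = 59/65 = 0.9077

0.9077


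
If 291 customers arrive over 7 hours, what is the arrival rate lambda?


lambda = total arrivals / time = 291 / 7 = 41.57 per hour

41.57 per hour


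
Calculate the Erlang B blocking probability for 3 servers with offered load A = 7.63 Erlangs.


B(N,A) = (A^N/N!) / sum(A^k/k!, k=0..N) with N=3, A=7.63 = 0.6624

0.6624


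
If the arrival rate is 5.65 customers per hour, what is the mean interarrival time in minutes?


Mean interarrival time = 60/lambda = 60/5.65 = 10.62 minutes

10.62 minutes


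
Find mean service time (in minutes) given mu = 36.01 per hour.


Mean service time = 60/mu = 60/36.01 = 1.67 minutes

1.67 minutes


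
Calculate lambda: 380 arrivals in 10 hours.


lambda = total arrivals / time = 380 / 10 = 38.0 per hour

38.0 per hour


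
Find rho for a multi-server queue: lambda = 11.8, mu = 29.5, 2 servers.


rho = lambda / (c * mu) = 11.8 / (2 * 29.5) = 0.2

0.2


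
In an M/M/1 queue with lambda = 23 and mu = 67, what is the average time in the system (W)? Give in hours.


W = 1/(mu - lambda) = 1/(67 - 23) = 0.0227 hours

0.0227 hours


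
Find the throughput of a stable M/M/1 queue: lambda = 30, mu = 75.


For a stable queue (lambda < mu), throughput = lambda = 30 per hour

30 per hour


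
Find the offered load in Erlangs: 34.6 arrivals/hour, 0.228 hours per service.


Offered load a = lambda * E[S] = 34.6 * 0.228 = 7.89 Erlangs

7.89 Erlangs


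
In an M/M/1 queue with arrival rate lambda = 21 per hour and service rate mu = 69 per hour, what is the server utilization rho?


rho = lambda/mu = 21/69 = 0.3043

0.3043


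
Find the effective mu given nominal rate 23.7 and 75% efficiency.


Effective rate = mu * efficiency = 23.7 * 0.75 = 17.78 per hour

17.78 per hour


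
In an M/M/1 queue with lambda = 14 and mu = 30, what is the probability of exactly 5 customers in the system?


rho = 14/30; P(n) = (1-rho)*rho^n = (1-14/30)*(14/30)^5 = 0.0118

0.0118


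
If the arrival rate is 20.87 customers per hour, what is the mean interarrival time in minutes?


Mean interarrival time = 60/lambda = 60/20.87 = 2.87 minutes

2.87 minutes


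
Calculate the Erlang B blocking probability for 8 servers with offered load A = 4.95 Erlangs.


B(N,A) = (A^N/N!) / sum(A^k/k!, k=0..N) with N=8, A=4.95 = 0.0677

0.0677


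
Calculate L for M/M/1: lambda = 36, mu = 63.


rho = 36/63; L = rho/(1-rho) = 1.33

1.33


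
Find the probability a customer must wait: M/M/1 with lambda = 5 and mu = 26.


P(wait) = rho = lambda/mu = 5/26 = 0.1923

0.1923


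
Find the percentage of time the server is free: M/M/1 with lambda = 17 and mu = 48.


Idle fraction = (1 - rho) * 100 = (1 - 17/48) * 100 = 64.6%

64.6%


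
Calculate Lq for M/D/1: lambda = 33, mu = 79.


M/D/1: Lq = rho^2 / (2*(1-rho)) where rho = 33/79; Lq = 0.15

0.15


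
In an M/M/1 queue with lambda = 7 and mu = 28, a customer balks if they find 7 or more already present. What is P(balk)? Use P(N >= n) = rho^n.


P(N >= 7) = rho^7 = (7/28)^7 = 0.0001

0.0001


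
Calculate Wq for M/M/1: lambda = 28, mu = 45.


rho = 28/45; Wq = rho/(mu - lambda) = 0.0366 hours

0.0366 hours


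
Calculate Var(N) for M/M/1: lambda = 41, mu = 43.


rho = 41/43; Var(N) = rho/(1-rho)^2 = 440.75

440.75


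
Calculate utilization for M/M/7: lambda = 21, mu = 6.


rho = lambda/(c*mu) = 21/(7*6) = 0.5

0.5


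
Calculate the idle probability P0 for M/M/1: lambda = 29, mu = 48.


P0 = 1 - rho = 1 - 29/48 = 0.3958

0.3958


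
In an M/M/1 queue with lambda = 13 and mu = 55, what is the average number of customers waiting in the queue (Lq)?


rho = 13/55; Lq = rho^2/(1-rho) = 0.07

0.07


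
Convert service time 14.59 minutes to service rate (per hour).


mu = 60 / avg_service_time = 60 / 14.59 = 4.11 per hour

4.11 per hour


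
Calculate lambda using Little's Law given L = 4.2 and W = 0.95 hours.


lambda = L / W = 4.2 / 0.95 = 4.42 per hour

4.42 per hour


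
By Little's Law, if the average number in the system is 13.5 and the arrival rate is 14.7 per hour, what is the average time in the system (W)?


W = L / lambda = 13.5 / 14.7 = 0.9184 hours

0.9184 hours


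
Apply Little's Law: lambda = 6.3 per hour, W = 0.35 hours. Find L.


L = lambda * W = 6.3 * 0.35 = 2.21

2.21


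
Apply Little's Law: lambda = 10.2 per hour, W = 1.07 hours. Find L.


L = lambda * W = 10.2 * 1.07 = 10.91

10.91


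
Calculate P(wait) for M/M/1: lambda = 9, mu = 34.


P(wait) = rho = lambda/mu = 9/34 = 0.2647

0.2647


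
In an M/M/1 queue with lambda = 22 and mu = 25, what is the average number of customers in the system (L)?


rho = 22/25; L = rho/(1-rho) = 7.33

7.33


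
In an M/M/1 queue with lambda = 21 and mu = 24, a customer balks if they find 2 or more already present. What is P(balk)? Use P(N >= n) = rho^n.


P(N >= 2) = rho^2 = (21/24)^2 = 0.7656

0.7656


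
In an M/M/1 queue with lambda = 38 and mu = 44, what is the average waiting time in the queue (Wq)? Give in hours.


rho = 38/44; Wq = rho/(mu - lambda) = 0.1439 hours

0.1439 hours


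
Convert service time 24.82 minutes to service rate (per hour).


mu = 60 / avg_service_time = 60 / 24.82 = 2.42 per hour

2.42 per hour


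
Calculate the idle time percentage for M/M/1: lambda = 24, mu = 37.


Idle fraction = (1 - rho) * 100 = (1 - 24/37) * 100 = 35.1%

35.1%


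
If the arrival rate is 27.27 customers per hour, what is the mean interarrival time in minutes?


Mean interarrival time = 60/lambda = 60/27.27 = 2.2 minutes

2.2 minutes


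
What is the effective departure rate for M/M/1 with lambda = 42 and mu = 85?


For a stable queue (lambda < mu), throughput = lambda = 42 per hour

42 per hour


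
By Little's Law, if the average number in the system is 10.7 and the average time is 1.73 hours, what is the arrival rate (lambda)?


lambda = L / W = 10.7 / 1.73 = 6.18 per hour

6.18 per hour


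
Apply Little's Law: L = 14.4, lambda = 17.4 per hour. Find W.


W = L / lambda = 14.4 / 17.4 = 0.8276 hours

0.8276 hours


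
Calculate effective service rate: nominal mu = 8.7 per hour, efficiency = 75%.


Effective rate = mu * efficiency = 8.7 * 0.75 = 6.53 per hour

6.53 per hour


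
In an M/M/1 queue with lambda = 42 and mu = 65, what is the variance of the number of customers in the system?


rho = 42/65; Var(N) = rho/(1-rho)^2 = 5.16

5.16


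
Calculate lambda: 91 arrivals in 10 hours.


lambda = total arrivals / time = 91 / 10 = 9.1 per hour

9.1 per hour


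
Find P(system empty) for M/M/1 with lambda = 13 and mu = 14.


P0 = 1 - rho = 1 - 13/14 = 0.0714

0.0714


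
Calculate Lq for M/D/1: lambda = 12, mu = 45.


M/D/1: Lq = rho^2 / (2*(1-rho)) where rho = 12/45; Lq = 0.05

0.05


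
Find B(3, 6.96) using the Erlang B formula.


B(N,A) = (A^N/N!) / sum(A^k/k!, k=0..N) with N=3, A=6.96 = 0.6359

0.6359


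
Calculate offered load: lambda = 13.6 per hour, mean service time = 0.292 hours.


Offered load a = lambda * E[S] = 13.6 * 0.292 = 3.97 Erlangs

3.97 Erlangs


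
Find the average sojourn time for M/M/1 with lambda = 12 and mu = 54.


W = 1/(mu - lambda) = 1/(54 - 12) = 0.0238 hours

0.0238 hours


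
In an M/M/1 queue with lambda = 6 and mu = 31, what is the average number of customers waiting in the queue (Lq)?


rho = 6/31; Lq = rho^2/(1-rho) = 0.05

0.05


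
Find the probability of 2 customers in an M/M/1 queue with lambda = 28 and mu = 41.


rho = 28/41; P(n) = (1-rho)*rho^n = (1-28/41)*(28/41)^2 = 0.1479

0.1479


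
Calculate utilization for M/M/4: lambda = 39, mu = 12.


rho = lambda/(c*mu) = 39/(4*12) = 0.8125

0.8125


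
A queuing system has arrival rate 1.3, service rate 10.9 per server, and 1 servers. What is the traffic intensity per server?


rho = lambda / (c * mu) = 1.3 / (1 * 10.9) = 0.1193

0.1193


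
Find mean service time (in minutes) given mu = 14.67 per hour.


Mean service time = 60/mu = 60/14.67 = 4.09 minutes

4.09 minutes


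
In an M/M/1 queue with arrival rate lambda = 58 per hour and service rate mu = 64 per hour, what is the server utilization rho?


rho = lambda/mu = 58/64 = 0.9063

0.9063


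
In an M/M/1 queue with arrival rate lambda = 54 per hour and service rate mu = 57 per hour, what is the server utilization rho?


rho = lambda/mu = 54/57 = 0.9474

0.9474


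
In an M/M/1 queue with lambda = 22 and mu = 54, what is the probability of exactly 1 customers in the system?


rho = 22/54; P(n) = (1-rho)*rho^n = (1-22/54)*(22/54)^1 = 0.2414

0.2414


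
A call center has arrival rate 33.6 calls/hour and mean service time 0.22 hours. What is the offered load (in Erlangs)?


Offered load a = lambda * E[S] = 33.6 * 0.22 = 7.39 Erlangs

7.39 Erlangs


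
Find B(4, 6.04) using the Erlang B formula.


B(N,A) = (A^N/N!) / sum(A^k/k!, k=0..N) with N=4, A=6.04 = 0.4721

0.4721


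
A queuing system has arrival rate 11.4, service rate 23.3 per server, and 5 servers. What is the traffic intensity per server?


rho = lambda / (c * mu) = 11.4 / (5 * 23.3) = 0.0979

0.0979


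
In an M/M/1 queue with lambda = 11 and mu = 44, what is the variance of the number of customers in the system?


rho = 11/44; Var(N) = rho/(1-rho)^2 = 0.44

0.44


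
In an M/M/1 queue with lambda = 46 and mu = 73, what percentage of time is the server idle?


Idle fraction = (1 - rho) * 100 = (1 - 46/73) * 100 = 37.0%

37.0%


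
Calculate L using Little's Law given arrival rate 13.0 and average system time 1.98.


L = lambda * W = 13.0 * 1.98 = 25.74

25.74


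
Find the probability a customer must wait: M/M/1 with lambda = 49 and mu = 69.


P(wait) = rho = lambda/mu = 49/69 = 0.7101

0.7101


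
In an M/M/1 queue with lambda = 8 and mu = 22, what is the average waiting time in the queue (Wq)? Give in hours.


rho = 8/22; Wq = rho/(mu - lambda) = 0.026 hours

0.026 hours


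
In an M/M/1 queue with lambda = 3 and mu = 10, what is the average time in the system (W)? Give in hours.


W = 1/(mu - lambda) = 1/(10 - 3) = 0.1429 hours

0.1429 hours


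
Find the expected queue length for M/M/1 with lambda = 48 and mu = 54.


rho = 48/54; Lq = rho^2/(1-rho) = 7.11

7.11


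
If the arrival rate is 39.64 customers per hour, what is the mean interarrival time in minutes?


Mean interarrival time = 60/lambda = 60/39.64 = 1.51 minutes

1.51 minutes


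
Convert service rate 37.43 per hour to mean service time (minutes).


Mean service time = 60/mu = 60/37.43 = 1.6 minutes

1.6 minutes


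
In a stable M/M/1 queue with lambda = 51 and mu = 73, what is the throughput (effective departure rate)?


For a stable queue (lambda < mu), throughput = lambda = 51 per hour

51 per hour


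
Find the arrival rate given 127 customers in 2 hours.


lambda = total arrivals / time = 127 / 2 = 63.5 per hour

63.5 per hour


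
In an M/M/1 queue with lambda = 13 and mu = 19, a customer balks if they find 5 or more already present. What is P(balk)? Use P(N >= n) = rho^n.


P(N >= 5) = rho^5 = (13/19)^5 = 0.15

0.15


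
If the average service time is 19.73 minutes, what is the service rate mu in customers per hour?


mu = 60 / avg_service_time = 60 / 19.73 = 3.04 per hour

3.04 per hour


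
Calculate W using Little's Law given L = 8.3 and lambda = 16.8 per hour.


W = L / lambda = 8.3 / 16.8 = 0.494 hours

0.494 hours


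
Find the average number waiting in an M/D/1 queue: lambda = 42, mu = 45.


M/D/1: Lq = rho^2 / (2*(1-rho)) where rho = 42/45; Lq = 6.53

6.53


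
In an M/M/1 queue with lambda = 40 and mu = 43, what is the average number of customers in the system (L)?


rho = 40/43; L = rho/(1-rho) = 13.33

13.33


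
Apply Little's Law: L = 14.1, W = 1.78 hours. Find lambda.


lambda = L / W = 14.1 / 1.78 = 7.92 per hour

7.92 per hour


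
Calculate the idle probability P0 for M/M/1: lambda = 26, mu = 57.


P0 = 1 - rho = 1 - 26/57 = 0.5439

0.5439


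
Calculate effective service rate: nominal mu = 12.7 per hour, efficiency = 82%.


Effective rate = mu * efficiency = 12.7 * 0.82 = 10.41 per hour

10.41 per hour


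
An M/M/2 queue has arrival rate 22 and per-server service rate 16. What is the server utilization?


rho = lambda/(c*mu) = 22/(2*16) = 0.6875

0.6875


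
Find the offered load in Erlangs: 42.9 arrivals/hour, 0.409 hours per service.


Offered load a = lambda * E[S] = 42.9 * 0.409 = 17.55 Erlangs

17.55 Erlangs


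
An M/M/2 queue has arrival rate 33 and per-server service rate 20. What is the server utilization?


rho = lambda/(c*mu) = 33/(2*20) = 0.825

0.825


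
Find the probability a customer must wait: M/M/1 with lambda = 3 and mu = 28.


P(wait) = rho = lambda/mu = 3/28 = 0.1071

0.1071


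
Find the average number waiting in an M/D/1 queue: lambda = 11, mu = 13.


M/D/1: Lq = rho^2 / (2*(1-rho)) where rho = 11/13; Lq = 2.33

2.33


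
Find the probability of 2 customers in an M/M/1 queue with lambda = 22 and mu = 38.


rho = 22/38; P(n) = (1-rho)*rho^n = (1-22/38)*(22/38)^2 = 0.1411

0.1411


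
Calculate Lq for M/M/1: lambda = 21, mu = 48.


rho = 21/48; Lq = rho^2/(1-rho) = 0.34

0.34


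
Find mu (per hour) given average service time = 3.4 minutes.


mu = 60 / avg_service_time = 60 / 3.4 = 17.65 per hour

17.65 per hour


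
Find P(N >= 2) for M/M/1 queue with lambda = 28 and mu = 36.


P(N >= 2) = rho^2 = (28/36)^2 = 0.6049

0.6049


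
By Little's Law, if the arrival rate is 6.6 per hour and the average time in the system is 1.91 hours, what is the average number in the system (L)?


L = lambda * W = 6.6 * 1.91 = 12.61

12.61


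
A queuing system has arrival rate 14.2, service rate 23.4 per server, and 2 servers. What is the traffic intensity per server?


rho = lambda / (c * mu) = 14.2 / (2 * 23.4) = 0.3034

0.3034


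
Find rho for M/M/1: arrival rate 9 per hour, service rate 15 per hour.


rho = lambda/mu = 9/15 = 0.6

0.6


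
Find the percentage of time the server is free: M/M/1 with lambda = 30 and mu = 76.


Idle fraction = (1 - rho) * 100 = (1 - 30/76) * 100 = 60.5%

60.5%


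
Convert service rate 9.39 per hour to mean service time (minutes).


Mean service time = 60/mu = 60/9.39 = 6.39 minutes

6.39 minutes


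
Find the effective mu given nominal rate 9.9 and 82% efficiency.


Effective rate = mu * efficiency = 9.9 * 0.82 = 8.12 per hour

8.12 per hour


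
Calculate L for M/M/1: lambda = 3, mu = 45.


rho = 3/45; L = rho/(1-rho) = 0.07

0.07


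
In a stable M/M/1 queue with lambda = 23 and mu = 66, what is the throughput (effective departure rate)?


For a stable queue (lambda < mu), throughput = lambda = 23 per hour

23 per hour


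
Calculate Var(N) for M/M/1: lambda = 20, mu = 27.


rho = 20/27; Var(N) = rho/(1-rho)^2 = 11.02

11.02


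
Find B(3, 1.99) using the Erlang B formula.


B(N,A) = (A^N/N!) / sum(A^k/k!, k=0..N) with N=3, A=1.99 = 0.209

0.209


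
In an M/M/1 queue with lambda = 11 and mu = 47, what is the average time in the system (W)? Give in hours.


W = 1/(mu - lambda) = 1/(47 - 11) = 0.0278 hours

0.0278 hours


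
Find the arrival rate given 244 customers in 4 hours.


lambda = total arrivals / time = 244 / 4 = 61.0 per hour

61.0 per hour


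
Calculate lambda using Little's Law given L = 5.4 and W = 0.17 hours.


lambda = L / W = 5.4 / 0.17 = 31.76 per hour

31.76 per hour


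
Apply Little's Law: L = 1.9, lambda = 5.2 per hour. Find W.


W = L / lambda = 1.9 / 5.2 = 0.3654 hours

0.3654 hours


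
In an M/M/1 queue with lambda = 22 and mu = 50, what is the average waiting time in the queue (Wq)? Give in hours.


rho = 22/50; Wq = rho/(mu - lambda) = 0.0157 hours

0.0157 hours


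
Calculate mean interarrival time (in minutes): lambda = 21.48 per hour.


Mean interarrival time = 60/lambda = 60/21.48 = 2.79 minutes

2.79 minutes


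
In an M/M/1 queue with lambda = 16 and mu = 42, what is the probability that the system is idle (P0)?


P0 = 1 - rho = 1 - 16/42 = 0.619

0.619


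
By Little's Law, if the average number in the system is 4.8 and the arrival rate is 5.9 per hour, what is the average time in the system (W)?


W = L / lambda = 4.8 / 5.9 = 0.8136 hours

0.8136 hours


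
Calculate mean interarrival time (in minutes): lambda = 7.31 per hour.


Mean interarrival time = 60/lambda = 60/7.31 = 8.21 minutes

8.21 minutes


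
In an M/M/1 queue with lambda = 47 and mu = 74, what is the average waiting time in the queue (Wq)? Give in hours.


rho = 47/74; Wq = rho/(mu - lambda) = 0.0235 hours

0.0235 hours


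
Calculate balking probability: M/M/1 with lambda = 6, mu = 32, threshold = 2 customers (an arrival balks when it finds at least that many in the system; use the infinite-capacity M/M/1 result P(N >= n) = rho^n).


P(N >= 2) = rho^2 = (6/32)^2 = 0.0352

0.0352


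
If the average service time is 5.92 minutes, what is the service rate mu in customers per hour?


mu = 60 / avg_service_time = 60 / 5.92 = 10.14 per hour

10.14 per hour


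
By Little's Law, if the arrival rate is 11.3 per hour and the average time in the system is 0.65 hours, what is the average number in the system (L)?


L = lambda * W = 11.3 * 0.65 = 7.35

7.35


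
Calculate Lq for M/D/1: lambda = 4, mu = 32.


M/D/1: Lq = rho^2 / (2*(1-rho)) where rho = 4/32; Lq = 0.01

0.01


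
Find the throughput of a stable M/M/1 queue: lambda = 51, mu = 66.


For a stable queue (lambda < mu), throughput = lambda = 51 per hour

51 per hour


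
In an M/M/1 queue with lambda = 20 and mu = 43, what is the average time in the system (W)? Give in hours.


W = 1/(mu - lambda) = 1/(43 - 20) = 0.0435 hours

0.0435 hours


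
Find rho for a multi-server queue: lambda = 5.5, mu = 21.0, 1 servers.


rho = lambda / (c * mu) = 5.5 / (1 * 21.0) = 0.2619

0.2619


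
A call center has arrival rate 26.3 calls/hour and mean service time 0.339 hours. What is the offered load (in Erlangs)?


Offered load a = lambda * E[S] = 26.3 * 0.339 = 8.92 Erlangs

8.92 Erlangs


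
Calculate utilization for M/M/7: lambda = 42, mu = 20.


rho = lambda/(c*mu) = 42/(7*20) = 0.3

0.3


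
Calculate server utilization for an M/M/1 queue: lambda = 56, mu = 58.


rho = lambda/mu = 56/58 = 0.9655

0.9655


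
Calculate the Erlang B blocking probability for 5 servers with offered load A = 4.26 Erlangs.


B(N,A) = (A^N/N!) / sum(A^k/k!, k=0..N) with N=5, A=4.26 = 0.2221

0.2221


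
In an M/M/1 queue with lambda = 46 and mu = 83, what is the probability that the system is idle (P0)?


P0 = 1 - rho = 1 - 46/83 = 0.4458

0.4458


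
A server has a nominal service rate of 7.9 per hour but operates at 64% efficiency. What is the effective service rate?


Effective rate = mu * efficiency = 7.9 * 0.64 = 5.06 per hour

5.06 per hour


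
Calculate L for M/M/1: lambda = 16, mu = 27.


rho = 16/27; L = rho/(1-rho) = 1.45

1.45


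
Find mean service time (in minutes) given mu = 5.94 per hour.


Mean service time = 60/mu = 60/5.94 = 10.1 minutes

10.1 minutes


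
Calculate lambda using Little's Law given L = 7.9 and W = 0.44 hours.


lambda = L / W = 7.9 / 0.44 = 17.95 per hour

17.95 per hour


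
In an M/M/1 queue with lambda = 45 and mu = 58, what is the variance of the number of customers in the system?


rho = 45/58; Var(N) = rho/(1-rho)^2 = 15.44

15.44


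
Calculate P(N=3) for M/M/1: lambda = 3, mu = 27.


rho = 3/27; P(n) = (1-rho)*rho^n = (1-3/27)*(3/27)^3 = 0.0012

0.0012


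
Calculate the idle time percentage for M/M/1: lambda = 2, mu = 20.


Idle fraction = (1 - rho) * 100 = (1 - 2/20) * 100 = 90.0%

90.0%


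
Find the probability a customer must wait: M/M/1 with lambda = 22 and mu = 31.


P(wait) = rho = lambda/mu = 22/31 = 0.7097

0.7097


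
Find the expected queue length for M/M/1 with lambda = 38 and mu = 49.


rho = 38/49; Lq = rho^2/(1-rho) = 2.68

2.68


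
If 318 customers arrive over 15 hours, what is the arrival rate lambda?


lambda = total arrivals / time = 318 / 15 = 21.2 per hour

21.2 per hour


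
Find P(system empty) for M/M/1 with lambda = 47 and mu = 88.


P0 = 1 - rho = 1 - 47/88 = 0.4659

0.4659


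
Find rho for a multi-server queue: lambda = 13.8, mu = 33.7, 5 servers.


rho = lambda / (c * mu) = 13.8 / (5 * 33.7) = 0.0819

0.0819


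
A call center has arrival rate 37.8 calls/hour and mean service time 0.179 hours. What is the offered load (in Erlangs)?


Offered load a = lambda * E[S] = 37.8 * 0.179 = 6.77 Erlangs

6.77 Erlangs


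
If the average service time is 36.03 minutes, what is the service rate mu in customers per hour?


mu = 60 / avg_service_time = 60 / 36.03 = 1.67 per hour

1.67 per hour


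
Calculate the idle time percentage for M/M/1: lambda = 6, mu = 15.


Idle fraction = (1 - rho) * 100 = (1 - 6/15) * 100 = 60.0%

60.0%


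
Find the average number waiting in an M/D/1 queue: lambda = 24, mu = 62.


M/D/1: Lq = rho^2 / (2*(1-rho)) where rho = 24/62; Lq = 0.12

0.12


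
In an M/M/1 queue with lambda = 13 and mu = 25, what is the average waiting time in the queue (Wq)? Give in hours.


rho = 13/25; Wq = rho/(mu - lambda) = 0.0433 hours

0.0433 hours


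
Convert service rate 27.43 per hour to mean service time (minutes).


Mean service time = 60/mu = 60/27.43 = 2.19 minutes

2.19 minutes


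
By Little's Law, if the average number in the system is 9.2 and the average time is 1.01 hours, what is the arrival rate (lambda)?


lambda = L / W = 9.2 / 1.01 = 9.11 per hour

9.11 per hour


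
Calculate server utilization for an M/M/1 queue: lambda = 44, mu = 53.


rho = lambda/mu = 44/53 = 0.8302

0.8302


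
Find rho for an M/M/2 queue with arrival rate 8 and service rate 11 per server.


rho = lambda/(c*mu) = 8/(2*11) = 0.3636

0.3636


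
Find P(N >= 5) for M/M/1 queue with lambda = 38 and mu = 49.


P(N >= 5) = rho^5 = (38/49)^5 = 0.2805

0.2805


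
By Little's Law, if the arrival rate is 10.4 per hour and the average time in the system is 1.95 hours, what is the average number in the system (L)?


L = lambda * W = 10.4 * 1.95 = 20.28

20.28


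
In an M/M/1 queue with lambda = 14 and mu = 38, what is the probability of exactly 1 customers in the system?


rho = 14/38; P(n) = (1-rho)*rho^n = (1-14/38)*(14/38)^1 = 0.2327

0.2327


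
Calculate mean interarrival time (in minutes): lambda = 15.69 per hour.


Mean interarrival time = 60/lambda = 60/15.69 = 3.82 minutes

3.82 minutes


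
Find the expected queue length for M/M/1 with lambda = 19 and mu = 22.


rho = 19/22; Lq = rho^2/(1-rho) = 5.47

5.47


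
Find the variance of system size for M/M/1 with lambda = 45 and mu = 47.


rho = 45/47; Var(N) = rho/(1-rho)^2 = 528.75

528.75


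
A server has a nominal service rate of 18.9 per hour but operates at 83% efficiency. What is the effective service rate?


Effective rate = mu * efficiency = 18.9 * 0.83 = 15.69 per hour

15.69 per hour


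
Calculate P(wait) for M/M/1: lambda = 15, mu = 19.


P(wait) = rho = lambda/mu = 15/19 = 0.7895

0.7895


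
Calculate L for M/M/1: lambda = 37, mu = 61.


rho = 37/61; L = rho/(1-rho) = 1.54

1.54


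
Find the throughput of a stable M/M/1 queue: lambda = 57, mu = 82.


For a stable queue (lambda < mu), throughput = lambda = 57 per hour

57 per hour


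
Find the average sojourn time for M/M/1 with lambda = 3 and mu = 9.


W = 1/(mu - lambda) = 1/(9 - 3) = 0.1667 hours

0.1667 hours


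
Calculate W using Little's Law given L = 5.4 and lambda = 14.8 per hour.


W = L / lambda = 5.4 / 14.8 = 0.3649 hours

0.3649 hours


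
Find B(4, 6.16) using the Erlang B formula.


B(N,A) = (A^N/N!) / sum(A^k/k!, k=0..N) with N=4, A=6.16 = 0.4796

0.4796


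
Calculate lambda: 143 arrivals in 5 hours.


lambda = total arrivals / time = 143 / 5 = 28.6 per hour

28.6 per hour


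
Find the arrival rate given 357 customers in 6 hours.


lambda = total arrivals / time = 357 / 6 = 59.5 per hour

59.5 per hour


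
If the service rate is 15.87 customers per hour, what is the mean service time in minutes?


Mean service time = 60/mu = 60/15.87 = 3.78 minutes

3.78 minutes


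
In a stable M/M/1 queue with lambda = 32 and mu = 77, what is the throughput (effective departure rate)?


For a stable queue (lambda < mu), throughput = lambda = 32 per hour

32 per hour


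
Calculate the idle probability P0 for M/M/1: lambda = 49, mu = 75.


P0 = 1 - rho = 1 - 49/75 = 0.3467

0.3467


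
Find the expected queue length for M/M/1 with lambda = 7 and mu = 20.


rho = 7/20; Lq = rho^2/(1-rho) = 0.19

0.19


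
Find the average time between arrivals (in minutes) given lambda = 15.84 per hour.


Mean interarrival time = 60/lambda = 60/15.84 = 3.79 minutes

3.79 minutes


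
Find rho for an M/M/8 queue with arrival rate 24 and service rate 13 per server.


rho = lambda/(c*mu) = 24/(8*13) = 0.2308

0.2308


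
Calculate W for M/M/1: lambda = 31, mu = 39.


W = 1/(mu - lambda) = 1/(39 - 31) = 0.125 hours

0.125 hours


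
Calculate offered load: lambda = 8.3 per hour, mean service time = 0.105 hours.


Offered load a = lambda * E[S] = 8.3 * 0.105 = 0.87 Erlangs

0.87 Erlangs


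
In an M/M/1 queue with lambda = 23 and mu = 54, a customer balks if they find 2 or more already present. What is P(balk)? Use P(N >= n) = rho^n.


P(N >= 2) = rho^2 = (23/54)^2 = 0.1814

0.1814


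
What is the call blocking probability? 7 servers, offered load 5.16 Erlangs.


B(N,A) = (A^N/N!) / sum(A^k/k!, k=0..N) with N=7, A=5.16 = 0.1306

0.1306


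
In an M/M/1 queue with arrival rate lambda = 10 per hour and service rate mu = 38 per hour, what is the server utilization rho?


rho = lambda/mu = 10/38 = 0.2632

0.2632


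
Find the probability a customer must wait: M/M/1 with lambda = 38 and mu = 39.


P(wait) = rho = lambda/mu = 38/39 = 0.9744

0.9744


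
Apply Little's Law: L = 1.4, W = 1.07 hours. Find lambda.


lambda = L / W = 1.4 / 1.07 = 1.31 per hour

1.31 per hour


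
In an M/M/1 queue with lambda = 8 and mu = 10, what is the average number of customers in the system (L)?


rho = 8/10; L = rho/(1-rho) = 4.0

4.0


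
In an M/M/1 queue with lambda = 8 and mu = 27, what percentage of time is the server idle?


Idle fraction = (1 - rho) * 100 = (1 - 8/27) * 100 = 70.4%

70.4%


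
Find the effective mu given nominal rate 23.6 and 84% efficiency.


Effective rate = mu * efficiency = 23.6 * 0.84 = 19.82 per hour

19.82 per hour


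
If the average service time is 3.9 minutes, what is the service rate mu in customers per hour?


mu = 60 / avg_service_time = 60 / 3.9 = 15.38 per hour

15.38 per hour


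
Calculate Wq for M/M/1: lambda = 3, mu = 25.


rho = 3/25; Wq = rho/(mu - lambda) = 0.0055 hours

0.0055 hours


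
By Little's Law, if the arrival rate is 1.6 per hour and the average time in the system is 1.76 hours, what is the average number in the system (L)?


L = lambda * W = 1.6 * 1.76 = 2.82

2.82


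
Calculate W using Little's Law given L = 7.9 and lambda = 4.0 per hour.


W = L / lambda = 7.9 / 4.0 = 1.975 hours

1.975 hours
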